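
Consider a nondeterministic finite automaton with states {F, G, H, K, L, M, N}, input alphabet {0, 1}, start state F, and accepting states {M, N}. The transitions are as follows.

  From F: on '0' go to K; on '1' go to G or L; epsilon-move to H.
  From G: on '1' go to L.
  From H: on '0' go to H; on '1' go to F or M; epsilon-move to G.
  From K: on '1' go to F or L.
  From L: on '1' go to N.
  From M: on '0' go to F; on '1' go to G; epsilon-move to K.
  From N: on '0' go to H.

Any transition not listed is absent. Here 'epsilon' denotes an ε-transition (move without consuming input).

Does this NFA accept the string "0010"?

Start: ε-closure({F}) = {F, G, H}.
Read '0': F→{K}, G→∅, H→{H}; union {H, K}; ε-closure = {G, H, K}.
Read '0': G→∅, H→{H}, K→∅; union {H}; ε-closure = {G, H}.
Read '1': G→{L}, H→{F, M}; union {F, L, M}; ε-closure = {F, G, H, K, L, M}.
Read '0': F→{K}, G→∅, H→{H}, K→∅, L→∅, M→{F}; union {F, H, K}; ε-closure = {F, G, H, K}.
The final set {F, G, H, K} contains no accepting state.

No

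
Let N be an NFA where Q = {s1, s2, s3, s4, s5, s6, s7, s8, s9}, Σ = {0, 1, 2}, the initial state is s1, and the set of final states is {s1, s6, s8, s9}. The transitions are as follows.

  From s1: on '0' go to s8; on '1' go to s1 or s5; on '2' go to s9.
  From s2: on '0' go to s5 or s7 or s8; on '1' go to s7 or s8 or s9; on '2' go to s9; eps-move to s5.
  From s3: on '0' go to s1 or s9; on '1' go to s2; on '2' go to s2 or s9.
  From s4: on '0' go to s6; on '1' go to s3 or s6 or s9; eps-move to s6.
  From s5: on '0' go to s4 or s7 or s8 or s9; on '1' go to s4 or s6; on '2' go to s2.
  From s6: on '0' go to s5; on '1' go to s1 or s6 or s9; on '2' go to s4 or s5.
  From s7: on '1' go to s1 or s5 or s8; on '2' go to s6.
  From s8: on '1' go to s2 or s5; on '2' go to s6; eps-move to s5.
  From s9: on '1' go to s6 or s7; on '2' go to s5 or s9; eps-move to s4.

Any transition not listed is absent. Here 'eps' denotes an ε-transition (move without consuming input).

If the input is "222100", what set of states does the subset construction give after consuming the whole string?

{s4, s5, s6, s7, s8, s9}

Start in {s1}.
Read '2': s1→{s9}; union {s9}; ε-closure = {s4, s6, s9}.
Read '2': s4→∅, s6→{s4, s5}, s9→{s5, s9}; union {s4, s5, s9}; ε-closure = {s4, s5, s6, s9}.
Read '2': s4→∅, s5→{s2}, s6→{s4, s5}, s9→{s5, s9}; union {s2, s4, s5, s9}; ε-closure = {s2, s4, s5, s6, s9}.
Read '1': s2→{s7, s8, s9}, s4→{s3, s6, s9}, s5→{s4, s6}, s6→{s1, s6, s9}, s9→{s6, s7}; union {s1, s3, s4, s6, s7, s8, s9}; ε-closure = {s1, s3, s4, s5, s6, s7, s8, s9}.
Read '0': s1→{s8}, s3→{s1, s9}, s4→{s6}, s5→{s4, s7, s8, s9}, s6→{s5}, s7→∅, s8→∅, s9→∅; now {s1, s4, s5, s6, s7, s8, s9}.
Read '0': s1→{s8}, s4→{s6}, s5→{s4, s7, s8, s9}, s6→{s5}, s7→∅, s8→∅, s9→∅; now {s4, s5, s6, s7, s8, s9}.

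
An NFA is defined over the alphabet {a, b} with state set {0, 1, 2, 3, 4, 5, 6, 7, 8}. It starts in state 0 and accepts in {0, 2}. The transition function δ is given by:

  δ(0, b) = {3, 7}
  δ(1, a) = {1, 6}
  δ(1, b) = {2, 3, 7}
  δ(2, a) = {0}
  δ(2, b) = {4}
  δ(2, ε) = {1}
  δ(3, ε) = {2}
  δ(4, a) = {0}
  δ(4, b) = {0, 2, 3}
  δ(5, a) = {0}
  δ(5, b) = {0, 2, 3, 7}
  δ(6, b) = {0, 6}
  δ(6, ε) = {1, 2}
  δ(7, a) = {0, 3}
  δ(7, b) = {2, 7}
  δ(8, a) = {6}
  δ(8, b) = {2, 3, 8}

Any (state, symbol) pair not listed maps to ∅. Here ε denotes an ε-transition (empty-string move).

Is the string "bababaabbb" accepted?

Yes

Start in {0}.
Read 'b': {0} → {1, 2, 3, 7}.
Read 'a': {1, 2, 3, 7} → {0, 1, 2, 3, 6}.
Read 'b': {0, 1, 2, 3, 6} → {0, 1, 2, 3, 4, 6, 7}.
Read 'a': {0, 1, 2, 3, 4, 6, 7} → {0, 1, 2, 3, 6}.
Read 'b': {0, 1, 2, 3, 6} → {0, 1, 2, 3, 4, 6, 7}.
Read 'a': {0, 1, 2, 3, 4, 6, 7} → {0, 1, 2, 3, 6}.
Read 'a': {0, 1, 2, 3, 6} → {0, 1, 2, 6}.
Read 'b': {0, 1, 2, 6} → {0, 1, 2, 3, 4, 6, 7}.
Read 'b': {0, 1, 2, 3, 4, 6, 7} → {0, 1, 2, 3, 4, 6, 7}.
Read 'b': {0, 1, 2, 3, 4, 6, 7} → {0, 1, 2, 3, 4, 6, 7}.
The final set {0, 1, 2, 3, 4, 6, 7} contains the accepting states 0, 2.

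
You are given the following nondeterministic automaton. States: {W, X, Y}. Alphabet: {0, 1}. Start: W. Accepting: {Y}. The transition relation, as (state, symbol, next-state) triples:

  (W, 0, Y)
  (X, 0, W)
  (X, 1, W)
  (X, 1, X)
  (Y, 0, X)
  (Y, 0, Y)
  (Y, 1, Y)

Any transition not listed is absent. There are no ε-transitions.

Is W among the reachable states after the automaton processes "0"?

No

Start in {W}.
Read '0': W→{Y}; now {Y}.
State W is not in {Y}.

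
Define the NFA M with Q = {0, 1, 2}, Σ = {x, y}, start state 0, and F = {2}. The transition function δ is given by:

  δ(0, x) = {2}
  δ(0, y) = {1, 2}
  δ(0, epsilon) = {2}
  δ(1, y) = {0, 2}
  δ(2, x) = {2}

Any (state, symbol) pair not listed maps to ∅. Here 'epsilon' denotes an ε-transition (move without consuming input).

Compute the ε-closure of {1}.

Begin with {1}.
No ε-moves leave this set, so the closure equals the set itself.

{1}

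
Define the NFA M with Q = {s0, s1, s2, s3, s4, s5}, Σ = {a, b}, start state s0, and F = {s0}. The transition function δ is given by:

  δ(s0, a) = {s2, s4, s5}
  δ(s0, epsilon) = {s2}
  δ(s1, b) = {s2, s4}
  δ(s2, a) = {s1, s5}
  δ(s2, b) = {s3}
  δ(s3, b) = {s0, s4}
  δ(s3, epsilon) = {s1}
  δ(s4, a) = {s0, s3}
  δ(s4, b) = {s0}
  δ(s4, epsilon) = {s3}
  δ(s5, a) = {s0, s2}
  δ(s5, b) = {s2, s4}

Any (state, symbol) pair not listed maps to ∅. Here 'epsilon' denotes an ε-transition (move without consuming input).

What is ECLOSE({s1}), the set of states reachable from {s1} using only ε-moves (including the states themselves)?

{s1}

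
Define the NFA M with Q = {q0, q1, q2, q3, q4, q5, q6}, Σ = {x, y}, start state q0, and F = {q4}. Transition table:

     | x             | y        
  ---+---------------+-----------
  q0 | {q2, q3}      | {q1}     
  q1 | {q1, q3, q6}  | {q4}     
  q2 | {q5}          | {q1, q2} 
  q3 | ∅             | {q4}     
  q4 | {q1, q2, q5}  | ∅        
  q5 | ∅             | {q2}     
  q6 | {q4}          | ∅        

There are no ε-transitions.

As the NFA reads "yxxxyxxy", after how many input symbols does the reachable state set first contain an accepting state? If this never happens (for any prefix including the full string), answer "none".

3

Start in {q0}.
Read 'y': q0→{q1}; now {q1}.
Read 'x': q1→{q1, q3, q6}; now {q1, q3, q6}.
Read 'x': q1→{q1, q3, q6}, q3→∅, q6→{q4}; now {q1, q3, q4, q6}.
None of the earlier sets intersect F, but {q1, q3, q4, q6} does.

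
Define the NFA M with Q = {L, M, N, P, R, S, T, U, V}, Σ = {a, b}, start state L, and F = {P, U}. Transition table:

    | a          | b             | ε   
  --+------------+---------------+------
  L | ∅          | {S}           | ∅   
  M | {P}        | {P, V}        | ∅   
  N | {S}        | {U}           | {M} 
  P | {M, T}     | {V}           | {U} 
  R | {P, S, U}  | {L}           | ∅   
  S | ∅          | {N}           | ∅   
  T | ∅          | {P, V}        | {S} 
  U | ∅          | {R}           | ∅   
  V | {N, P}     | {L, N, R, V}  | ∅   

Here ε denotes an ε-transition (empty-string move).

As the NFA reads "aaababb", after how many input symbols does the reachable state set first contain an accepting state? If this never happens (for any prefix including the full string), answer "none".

Start in {L}.
Read 'a': L→∅; now ∅.
The set is empty and remains empty for the remaining 6 symbols.
No reachable set along the way intersects F.

none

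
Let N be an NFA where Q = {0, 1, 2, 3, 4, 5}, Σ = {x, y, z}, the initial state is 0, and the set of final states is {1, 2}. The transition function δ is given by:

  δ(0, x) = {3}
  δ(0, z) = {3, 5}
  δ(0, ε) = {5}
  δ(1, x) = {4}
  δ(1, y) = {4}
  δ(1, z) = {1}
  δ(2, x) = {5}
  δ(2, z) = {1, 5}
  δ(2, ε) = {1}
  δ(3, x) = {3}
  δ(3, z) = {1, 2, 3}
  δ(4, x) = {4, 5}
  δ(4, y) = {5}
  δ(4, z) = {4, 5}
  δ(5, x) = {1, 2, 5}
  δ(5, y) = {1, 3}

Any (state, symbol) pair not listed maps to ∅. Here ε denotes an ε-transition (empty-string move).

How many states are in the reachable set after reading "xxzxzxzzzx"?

Start: ε-closure({0}) = {0, 5}.
Read 'x': 0→{3}, 5→{1, 2, 5}; now {1, 2, 3, 5}.
Read 'x': 1→{4}, 2→{5}, 3→{3}, 5→{1, 2, 5}; now {1, 2, 3, 4, 5}.
Read 'z': 1→{1}, 2→{1, 5}, 3→{1, 2, 3}, 4→{4, 5}, 5→∅; now {1, 2, 3, 4, 5}.
Read 'x': 1→{4}, 2→{5}, 3→{3}, 4→{4, 5}, 5→{1, 2, 5}; now {1, 2, 3, 4, 5}.
Read 'z': 1→{1}, 2→{1, 5}, 3→{1, 2, 3}, 4→{4, 5}, 5→∅; now {1, 2, 3, 4, 5}.
Read 'x': 1→{4}, 2→{5}, 3→{3}, 4→{4, 5}, 5→{1, 2, 5}; now {1, 2, 3, 4, 5}.
Read 'z': 1→{1}, 2→{1, 5}, 3→{1, 2, 3}, 4→{4, 5}, 5→∅; now {1, 2, 3, 4, 5}.
Read 'z': 1→{1}, 2→{1, 5}, 3→{1, 2, 3}, 4→{4, 5}, 5→∅; now {1, 2, 3, 4, 5}.
Read 'z': 1→{1}, 2→{1, 5}, 3→{1, 2, 3}, 4→{4, 5}, 5→∅; now {1, 2, 3, 4, 5}.
Read 'x': 1→{4}, 2→{5}, 3→{3}, 4→{4, 5}, 5→{1, 2, 5}; now {1, 2, 3, 4, 5}.
That set has 5 states.

5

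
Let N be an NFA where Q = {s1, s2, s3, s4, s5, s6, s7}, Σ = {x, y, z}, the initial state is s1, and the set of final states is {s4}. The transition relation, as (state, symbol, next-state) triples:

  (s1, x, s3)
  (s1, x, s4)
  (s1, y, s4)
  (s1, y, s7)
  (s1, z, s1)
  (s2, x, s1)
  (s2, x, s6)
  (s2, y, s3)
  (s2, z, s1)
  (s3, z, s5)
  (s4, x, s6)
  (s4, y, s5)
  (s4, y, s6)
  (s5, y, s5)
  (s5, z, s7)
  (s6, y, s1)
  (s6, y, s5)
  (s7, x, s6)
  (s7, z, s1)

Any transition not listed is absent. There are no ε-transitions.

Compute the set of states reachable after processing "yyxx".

∅

Start in {s1}.
Read 'y': {s1} → {s4, s7}.
Read 'y': {s4, s7} → {s5, s6}.
Read 'x': {s5, s6} → ∅.
The set is empty and remains empty for the remaining 1 symbol.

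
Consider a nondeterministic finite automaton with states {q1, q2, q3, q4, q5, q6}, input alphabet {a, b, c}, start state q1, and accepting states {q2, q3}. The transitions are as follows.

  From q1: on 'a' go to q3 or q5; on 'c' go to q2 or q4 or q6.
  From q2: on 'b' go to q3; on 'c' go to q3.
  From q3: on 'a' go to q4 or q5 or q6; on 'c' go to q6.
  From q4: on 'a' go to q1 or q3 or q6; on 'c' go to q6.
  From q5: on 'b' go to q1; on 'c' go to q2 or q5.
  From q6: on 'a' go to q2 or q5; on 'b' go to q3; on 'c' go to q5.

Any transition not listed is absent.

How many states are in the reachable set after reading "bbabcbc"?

0

Start in {q1}.
Read 'b': q1→∅; now ∅.
The set is empty and remains empty for the remaining 6 symbols.
That set has 0 states.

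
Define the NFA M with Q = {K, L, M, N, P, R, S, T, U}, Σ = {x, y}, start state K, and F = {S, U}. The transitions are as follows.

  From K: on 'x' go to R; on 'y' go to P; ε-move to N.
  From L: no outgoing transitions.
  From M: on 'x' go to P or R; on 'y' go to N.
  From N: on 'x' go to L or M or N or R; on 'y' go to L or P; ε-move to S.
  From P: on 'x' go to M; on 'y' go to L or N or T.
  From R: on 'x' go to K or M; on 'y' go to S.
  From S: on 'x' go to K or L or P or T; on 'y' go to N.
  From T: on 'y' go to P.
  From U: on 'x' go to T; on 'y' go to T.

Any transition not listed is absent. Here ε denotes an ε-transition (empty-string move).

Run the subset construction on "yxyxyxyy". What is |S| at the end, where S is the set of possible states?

5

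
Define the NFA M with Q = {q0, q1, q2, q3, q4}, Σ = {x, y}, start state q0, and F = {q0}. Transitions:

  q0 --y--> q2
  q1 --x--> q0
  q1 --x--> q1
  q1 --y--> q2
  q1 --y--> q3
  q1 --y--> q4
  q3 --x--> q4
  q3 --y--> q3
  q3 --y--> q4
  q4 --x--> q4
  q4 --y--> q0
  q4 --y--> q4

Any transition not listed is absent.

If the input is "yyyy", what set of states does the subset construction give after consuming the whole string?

∅

Start in {q0}.
Read 'y': q0→{q2}; now {q2}.
Read 'y': q2→∅; now ∅.
The set is empty and remains empty for the remaining 2 symbols.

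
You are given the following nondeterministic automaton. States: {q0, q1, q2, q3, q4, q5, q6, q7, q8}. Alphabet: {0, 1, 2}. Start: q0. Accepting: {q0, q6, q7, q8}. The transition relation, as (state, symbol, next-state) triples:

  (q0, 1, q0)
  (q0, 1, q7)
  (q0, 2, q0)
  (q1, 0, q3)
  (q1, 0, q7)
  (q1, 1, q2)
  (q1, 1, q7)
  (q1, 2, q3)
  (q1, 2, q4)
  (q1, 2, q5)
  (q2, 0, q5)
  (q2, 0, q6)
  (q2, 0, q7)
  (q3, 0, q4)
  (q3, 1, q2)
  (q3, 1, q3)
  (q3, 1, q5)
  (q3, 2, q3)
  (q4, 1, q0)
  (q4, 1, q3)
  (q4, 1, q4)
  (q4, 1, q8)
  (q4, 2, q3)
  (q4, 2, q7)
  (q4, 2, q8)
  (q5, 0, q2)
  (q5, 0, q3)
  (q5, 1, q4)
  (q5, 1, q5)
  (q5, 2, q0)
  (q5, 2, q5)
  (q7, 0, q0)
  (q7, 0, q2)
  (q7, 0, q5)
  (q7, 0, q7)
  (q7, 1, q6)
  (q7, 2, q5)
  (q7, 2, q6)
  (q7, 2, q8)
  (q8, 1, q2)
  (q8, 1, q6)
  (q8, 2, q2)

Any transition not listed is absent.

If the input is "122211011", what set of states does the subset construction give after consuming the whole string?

{q0, q2, q3, q4, q5, q6, q7, q8}

Start in {q0}.
Read '1': q0→{q0, q7}; now {q0, q7}.
Read '2': q0→{q0}, q7→{q5, q6, q8}; now {q0, q5, q6, q8}.
Read '2': q0→{q0}, q5→{q0, q5}, q6→∅, q8→{q2}; now {q0, q2, q5}.
Read '2': q0→{q0}, q2→∅, q5→{q0, q5}; now {q0, q5}.
Read '1': q0→{q0, q7}, q5→{q4, q5}; now {q0, q4, q5, q7}.
Read '1': q0→{q0, q7}, q4→{q0, q3, q4, q8}, q5→{q4, q5}, q7→{q6}; now {q0, q3, q4, q5, q6, q7, q8}.
Read '0': q0→∅, q3→{q4}, q4→∅, q5→{q2, q3}, q6→∅, q7→{q0, q2, q5, q7}, q8→∅; now {q0, q2, q3, q4, q5, q7}.
Read '1': q0→{q0, q7}, q2→∅, q3→{q2, q3, q5}, q4→{q0, q3, q4, q8}, q5→{q4, q5}, q7→{q6}; now {q0, q2, q3, q4, q5, q6, q7, q8}.
Read '1': q0→{q0, q7}, q2→∅, q3→{q2, q3, q5}, q4→{q0, q3, q4, q8}, q5→{q4, q5}, q6→∅, q7→{q6}, q8→{q2, q6}; now {q0, q2, q3, q4, q5, q6, q7, q8}.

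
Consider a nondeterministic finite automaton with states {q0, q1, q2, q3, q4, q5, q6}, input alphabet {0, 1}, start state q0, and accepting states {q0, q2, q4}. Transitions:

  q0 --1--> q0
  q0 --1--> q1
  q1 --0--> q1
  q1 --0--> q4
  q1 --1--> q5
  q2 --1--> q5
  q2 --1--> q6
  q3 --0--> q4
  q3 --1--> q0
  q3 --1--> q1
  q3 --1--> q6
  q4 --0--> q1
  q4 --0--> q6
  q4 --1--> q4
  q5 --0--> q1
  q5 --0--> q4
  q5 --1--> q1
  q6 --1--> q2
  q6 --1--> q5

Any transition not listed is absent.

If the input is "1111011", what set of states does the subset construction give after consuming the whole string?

Start in {q0}.
Read '1': {q0} → {q0, q1}.
Read '1': {q0, q1} → {q0, q1, q5}.
Read '1': {q0, q1, q5} → {q0, q1, q5}.
Read '1': {q0, q1, q5} → {q0, q1, q5}.
Read '0': {q0, q1, q5} → {q1, q4}.
Read '1': {q1, q4} → {q4, q5}.
Read '1': {q4, q5} → {q1, q4}.

{q1, q4}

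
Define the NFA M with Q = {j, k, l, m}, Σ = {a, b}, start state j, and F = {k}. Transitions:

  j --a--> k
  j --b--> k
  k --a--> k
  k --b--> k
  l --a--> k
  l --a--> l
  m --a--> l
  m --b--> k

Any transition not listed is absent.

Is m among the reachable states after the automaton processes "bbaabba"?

No

Start in {j}.
Read 'b': {j} → {k}.
Read 'b': {k} → {k}.
Read 'a': {k} → {k}.
Read 'a': {k} → {k}.
Read 'b': {k} → {k}.
Read 'b': {k} → {k}.
Read 'a': {k} → {k}.
State m is not in {k}.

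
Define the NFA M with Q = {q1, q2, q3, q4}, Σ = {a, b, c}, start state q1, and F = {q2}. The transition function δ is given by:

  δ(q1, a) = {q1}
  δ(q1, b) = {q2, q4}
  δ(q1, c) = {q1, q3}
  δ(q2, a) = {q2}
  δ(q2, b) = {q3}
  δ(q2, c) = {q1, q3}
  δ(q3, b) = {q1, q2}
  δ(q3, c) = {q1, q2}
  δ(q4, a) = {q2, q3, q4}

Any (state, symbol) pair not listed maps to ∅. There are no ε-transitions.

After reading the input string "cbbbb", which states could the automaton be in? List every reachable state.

Start in {q1}.
Read 'c': q1→{q1, q3}; now {q1, q3}.
Read 'b': q1→{q2, q4}, q3→{q1, q2}; now {q1, q2, q4}.
Read 'b': q1→{q2, q4}, q2→{q3}, q4→∅; now {q2, q3, q4}.
Read 'b': q2→{q3}, q3→{q1, q2}, q4→∅; now {q1, q2, q3}.
Read 'b': q1→{q2, q4}, q2→{q3}, q3→{q1, q2}; now {q1, q2, q3, q4}.

{q1, q2, q3, q4}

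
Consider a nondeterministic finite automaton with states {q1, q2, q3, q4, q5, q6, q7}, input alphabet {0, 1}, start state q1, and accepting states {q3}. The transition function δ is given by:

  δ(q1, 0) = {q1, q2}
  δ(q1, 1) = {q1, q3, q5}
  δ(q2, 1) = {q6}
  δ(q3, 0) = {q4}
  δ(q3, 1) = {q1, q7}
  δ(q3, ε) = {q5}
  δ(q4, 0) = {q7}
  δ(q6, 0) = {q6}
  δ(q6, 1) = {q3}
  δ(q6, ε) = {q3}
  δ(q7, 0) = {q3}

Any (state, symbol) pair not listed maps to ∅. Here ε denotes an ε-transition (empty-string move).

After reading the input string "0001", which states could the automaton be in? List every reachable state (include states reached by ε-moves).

{q1, q3, q5, q6}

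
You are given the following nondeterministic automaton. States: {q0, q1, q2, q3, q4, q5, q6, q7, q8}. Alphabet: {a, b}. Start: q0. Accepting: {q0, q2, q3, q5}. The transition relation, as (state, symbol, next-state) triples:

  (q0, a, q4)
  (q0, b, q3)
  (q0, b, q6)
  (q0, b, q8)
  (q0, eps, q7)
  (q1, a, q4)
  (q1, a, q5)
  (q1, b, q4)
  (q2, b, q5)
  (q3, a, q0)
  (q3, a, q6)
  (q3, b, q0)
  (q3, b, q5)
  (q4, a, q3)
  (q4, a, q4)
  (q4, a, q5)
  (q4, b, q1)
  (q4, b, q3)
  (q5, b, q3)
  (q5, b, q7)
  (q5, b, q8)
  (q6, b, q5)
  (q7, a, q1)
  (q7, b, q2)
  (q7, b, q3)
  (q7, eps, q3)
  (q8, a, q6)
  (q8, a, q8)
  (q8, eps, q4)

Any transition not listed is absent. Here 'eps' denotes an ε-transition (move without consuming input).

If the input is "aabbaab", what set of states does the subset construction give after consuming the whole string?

{q0, q1, q2, q3, q4, q5, q6, q7, q8}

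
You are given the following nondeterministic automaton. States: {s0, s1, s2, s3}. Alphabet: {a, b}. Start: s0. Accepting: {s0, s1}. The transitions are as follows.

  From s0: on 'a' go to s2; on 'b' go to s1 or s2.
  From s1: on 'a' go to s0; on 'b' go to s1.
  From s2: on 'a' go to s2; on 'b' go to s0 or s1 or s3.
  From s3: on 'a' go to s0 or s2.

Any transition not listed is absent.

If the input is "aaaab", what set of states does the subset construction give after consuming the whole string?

{s0, s1, s3}

Start in {s0}.
Read 'a': {s0} → {s2}.
Read 'a': {s2} → {s2}.
Read 'a': {s2} → {s2}.
Read 'a': {s2} → {s2}.
Read 'b': {s2} → {s0, s1, s3}.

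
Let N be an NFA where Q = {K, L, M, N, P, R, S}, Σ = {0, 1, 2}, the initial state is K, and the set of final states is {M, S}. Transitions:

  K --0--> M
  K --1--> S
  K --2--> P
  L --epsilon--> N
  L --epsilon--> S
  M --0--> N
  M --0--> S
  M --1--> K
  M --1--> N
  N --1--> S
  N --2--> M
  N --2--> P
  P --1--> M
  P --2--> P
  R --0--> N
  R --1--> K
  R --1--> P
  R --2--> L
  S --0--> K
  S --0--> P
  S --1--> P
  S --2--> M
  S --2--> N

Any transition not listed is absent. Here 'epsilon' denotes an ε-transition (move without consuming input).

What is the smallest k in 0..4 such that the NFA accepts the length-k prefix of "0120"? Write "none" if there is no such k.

1

Start in {K}.
Read '0': K→{M}; now {M}.
None of the earlier sets intersect F, but {M} does.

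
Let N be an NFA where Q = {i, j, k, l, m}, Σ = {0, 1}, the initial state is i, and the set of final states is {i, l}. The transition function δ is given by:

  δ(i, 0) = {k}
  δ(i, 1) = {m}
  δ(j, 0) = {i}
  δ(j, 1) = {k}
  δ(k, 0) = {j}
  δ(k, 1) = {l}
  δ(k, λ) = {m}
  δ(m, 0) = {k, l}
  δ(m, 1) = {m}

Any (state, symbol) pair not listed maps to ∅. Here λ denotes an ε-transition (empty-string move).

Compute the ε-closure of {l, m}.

Begin with {l, m}.
No ε-moves leave this set, so the closure equals the set itself.

{l, m}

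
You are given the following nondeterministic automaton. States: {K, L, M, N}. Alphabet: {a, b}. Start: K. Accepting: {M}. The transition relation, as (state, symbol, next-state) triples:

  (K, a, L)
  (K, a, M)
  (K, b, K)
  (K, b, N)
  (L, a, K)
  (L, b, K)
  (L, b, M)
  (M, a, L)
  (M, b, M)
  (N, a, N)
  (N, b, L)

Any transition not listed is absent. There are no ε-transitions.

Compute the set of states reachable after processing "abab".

{K, M}

Start in {K}.
Read 'a': K→{L, M}; now {L, M}.
Read 'b': L→{K, M}, M→{M}; now {K, M}.
Read 'a': K→{L, M}, M→{L}; now {L, M}.
Read 'b': L→{K, M}, M→{M}; now {K, M}.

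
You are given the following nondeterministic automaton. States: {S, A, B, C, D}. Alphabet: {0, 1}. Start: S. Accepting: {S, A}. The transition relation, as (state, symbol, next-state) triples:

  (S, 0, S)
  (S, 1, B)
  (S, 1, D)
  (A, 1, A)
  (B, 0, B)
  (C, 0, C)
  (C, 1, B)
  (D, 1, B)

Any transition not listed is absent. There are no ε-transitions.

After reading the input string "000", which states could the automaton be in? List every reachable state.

{S}

Start in {S}.
Read '0': {S} → {S}.
Read '0': {S} → {S}.
Read '0': {S} → {S}.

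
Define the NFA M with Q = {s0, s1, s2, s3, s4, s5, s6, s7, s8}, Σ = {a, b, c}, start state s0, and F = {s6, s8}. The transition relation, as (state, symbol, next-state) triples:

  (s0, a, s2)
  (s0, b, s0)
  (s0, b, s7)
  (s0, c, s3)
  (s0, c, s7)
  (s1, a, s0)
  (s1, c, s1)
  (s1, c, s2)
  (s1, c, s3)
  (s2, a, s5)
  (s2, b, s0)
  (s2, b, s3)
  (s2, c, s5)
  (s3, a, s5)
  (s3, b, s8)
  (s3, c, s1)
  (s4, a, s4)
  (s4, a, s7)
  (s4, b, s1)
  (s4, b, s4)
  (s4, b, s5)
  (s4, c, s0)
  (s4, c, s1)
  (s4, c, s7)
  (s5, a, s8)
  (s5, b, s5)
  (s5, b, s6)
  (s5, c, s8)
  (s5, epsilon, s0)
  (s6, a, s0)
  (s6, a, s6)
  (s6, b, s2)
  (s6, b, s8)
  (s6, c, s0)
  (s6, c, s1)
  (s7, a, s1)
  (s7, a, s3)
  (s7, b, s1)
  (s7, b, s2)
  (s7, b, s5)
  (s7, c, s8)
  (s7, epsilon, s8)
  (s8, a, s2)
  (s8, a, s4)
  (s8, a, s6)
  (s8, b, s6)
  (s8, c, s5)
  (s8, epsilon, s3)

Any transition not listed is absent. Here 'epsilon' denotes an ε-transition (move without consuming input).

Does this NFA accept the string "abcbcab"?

Start in {s0}.
Read 'a': s0→{s2}; now {s2}.
Read 'b': s2→{s0, s3}; now {s0, s3}.
Read 'c': s0→{s3, s7}, s3→{s1}; union {s1, s3, s7}; ε-closure = {s1, s3, s7, s8}.
Read 'b': s1→∅, s3→{s8}, s7→{s1, s2, s5}, s8→{s6}; union {s1, s2, s5, s6, s8}; ε-closure = {s0, s1, s2, s3, s5, s6, s8}.
Read 'c': s0→{s3, s7}, s1→{s1, s2, s3}, s2→{s5}, s3→{s1}, s5→{s8}, s6→{s0, s1}, s8→{s5}; now {s0, s1, s2, s3, s5, s7, s8}.
Read 'a': s0→{s2}, s1→{s0}, s2→{s5}, s3→{s5}, s5→{s8}, s7→{s1, s3}, s8→{s2, s4, s6}; now {s0, s1, s2, s3, s4, s5, s6, s8}.
Read 'b': s0→{s0, s7}, s1→∅, s2→{s0, s3}, s3→{s8}, s4→{s1, s4, s5}, s5→{s5, s6}, s6→{s2, s8}, s8→{s6}; now {s0, s1, s2, s3, s4, s5, s6, s7, s8}.
The final set {s0, s1, s2, s3, s4, s5, s6, s7, s8} contains the accepting states s6, s8.

Yes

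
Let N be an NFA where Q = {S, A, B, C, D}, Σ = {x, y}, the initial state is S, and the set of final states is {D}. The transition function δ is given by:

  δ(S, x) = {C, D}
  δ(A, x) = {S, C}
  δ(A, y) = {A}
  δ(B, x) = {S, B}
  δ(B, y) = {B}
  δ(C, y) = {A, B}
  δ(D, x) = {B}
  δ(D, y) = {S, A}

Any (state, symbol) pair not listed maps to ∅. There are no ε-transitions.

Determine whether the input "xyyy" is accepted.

No

Start in {S}.
Read 'x': {S} → {C, D}.
Read 'y': {C, D} → {S, A, B}.
Read 'y': {S, A, B} → {A, B}.
Read 'y': {A, B} → {A, B}.
The final set {A, B} contains no accepting state.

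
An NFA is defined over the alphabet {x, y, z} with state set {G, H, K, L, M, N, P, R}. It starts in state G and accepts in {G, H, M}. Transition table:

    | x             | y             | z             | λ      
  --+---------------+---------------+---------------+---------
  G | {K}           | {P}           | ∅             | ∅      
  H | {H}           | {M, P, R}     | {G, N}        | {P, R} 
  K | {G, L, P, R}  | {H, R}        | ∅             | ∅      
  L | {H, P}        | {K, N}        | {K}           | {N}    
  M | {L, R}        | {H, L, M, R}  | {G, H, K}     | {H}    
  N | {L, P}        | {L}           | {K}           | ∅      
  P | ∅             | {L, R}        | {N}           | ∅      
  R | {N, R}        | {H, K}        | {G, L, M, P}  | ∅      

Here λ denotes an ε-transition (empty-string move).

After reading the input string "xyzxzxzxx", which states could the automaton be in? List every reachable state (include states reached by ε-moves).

Start in {G}.
Read 'x': {G} → {K}.
Read 'y': {K} → {H, P, R}.
Read 'z': {H, P, R} → {G, H, L, M, N, P, R}.
Read 'x': {G, H, L, M, N, P, R} → {H, K, L, N, P, R}.
Read 'z': {H, K, L, N, P, R} → {G, H, K, L, M, N, P, R}.
Read 'x': {G, H, K, L, M, N, P, R} → {G, H, K, L, N, P, R}.
Read 'z': {G, H, K, L, N, P, R} → {G, H, K, L, M, N, P, R}.
Read 'x': {G, H, K, L, M, N, P, R} → {G, H, K, L, N, P, R}.
Read 'x': {G, H, K, L, N, P, R} → {G, H, K, L, N, P, R}.

{G, H, K, L, N, P, R}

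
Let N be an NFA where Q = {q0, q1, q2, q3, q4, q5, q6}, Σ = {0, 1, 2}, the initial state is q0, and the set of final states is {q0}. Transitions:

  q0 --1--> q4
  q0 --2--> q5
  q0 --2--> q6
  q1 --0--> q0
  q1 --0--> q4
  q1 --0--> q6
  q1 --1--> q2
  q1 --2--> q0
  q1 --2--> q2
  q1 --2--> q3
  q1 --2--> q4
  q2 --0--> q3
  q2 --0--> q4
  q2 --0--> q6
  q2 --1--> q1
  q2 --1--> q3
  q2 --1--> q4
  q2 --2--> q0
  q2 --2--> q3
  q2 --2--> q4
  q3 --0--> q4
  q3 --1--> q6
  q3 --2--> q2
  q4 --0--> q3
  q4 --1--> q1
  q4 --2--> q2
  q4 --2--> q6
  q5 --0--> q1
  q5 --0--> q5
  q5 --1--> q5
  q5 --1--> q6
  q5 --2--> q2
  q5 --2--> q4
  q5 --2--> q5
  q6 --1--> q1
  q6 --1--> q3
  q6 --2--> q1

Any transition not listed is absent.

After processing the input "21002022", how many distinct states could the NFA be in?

7

Start in {q0}.
Read '2': q0→{q5, q6}; now {q5, q6}.
Read '1': q5→{q5, q6}, q6→{q1, q3}; now {q1, q3, q5, q6}.
Read '0': q1→{q0, q4, q6}, q3→{q4}, q5→{q1, q5}, q6→∅; now {q0, q1, q4, q5, q6}.
Read '0': q0→∅, q1→{q0, q4, q6}, q4→{q3}, q5→{q1, q5}, q6→∅; now {q0, q1, q3, q4, q5, q6}.
Read '2': q0→{q5, q6}, q1→{q0, q2, q3, q4}, q3→{q2}, q4→{q2, q6}, q5→{q2, q4, q5}, q6→{q1}; now {q0, q1, q2, q3, q4, q5, q6}.
Read '0': q0→∅, q1→{q0, q4, q6}, q2→{q3, q4, q6}, q3→{q4}, q4→{q3}, q5→{q1, q5}, q6→∅; now {q0, q1, q3, q4, q5, q6}.
Read '2': q0→{q5, q6}, q1→{q0, q2, q3, q4}, q3→{q2}, q4→{q2, q6}, q5→{q2, q4, q5}, q6→{q1}; now {q0, q1, q2, q3, q4, q5, q6}.
Read '2': q0→{q5, q6}, q1→{q0, q2, q3, q4}, q2→{q0, q3, q4}, q3→{q2}, q4→{q2, q6}, q5→{q2, q4, q5}, q6→{q1}; now {q0, q1, q2, q3, q4, q5, q6}.
That set has 7 states.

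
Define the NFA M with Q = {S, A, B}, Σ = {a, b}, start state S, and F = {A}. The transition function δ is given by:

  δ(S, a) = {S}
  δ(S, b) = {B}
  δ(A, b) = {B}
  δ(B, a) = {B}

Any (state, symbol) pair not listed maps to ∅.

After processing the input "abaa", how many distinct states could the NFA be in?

Start in {S}.
Read 'a': S→{S}; now {S}.
Read 'b': S→{B}; now {B}.
Read 'a': B→{B}; now {B}.
Read 'a': B→{B}; now {B}.
That set has 1 state.

1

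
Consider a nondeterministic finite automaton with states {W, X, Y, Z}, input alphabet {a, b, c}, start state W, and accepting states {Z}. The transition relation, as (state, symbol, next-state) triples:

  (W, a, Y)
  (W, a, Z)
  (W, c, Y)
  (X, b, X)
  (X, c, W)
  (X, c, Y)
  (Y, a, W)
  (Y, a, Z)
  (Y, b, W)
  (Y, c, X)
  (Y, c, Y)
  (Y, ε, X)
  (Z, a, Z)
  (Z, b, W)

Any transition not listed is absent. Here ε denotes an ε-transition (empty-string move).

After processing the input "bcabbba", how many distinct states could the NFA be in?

Start in {W}.
Read 'b': {W} → ∅.
The set is empty and remains empty for the remaining 6 symbols.
That set has 0 states.

0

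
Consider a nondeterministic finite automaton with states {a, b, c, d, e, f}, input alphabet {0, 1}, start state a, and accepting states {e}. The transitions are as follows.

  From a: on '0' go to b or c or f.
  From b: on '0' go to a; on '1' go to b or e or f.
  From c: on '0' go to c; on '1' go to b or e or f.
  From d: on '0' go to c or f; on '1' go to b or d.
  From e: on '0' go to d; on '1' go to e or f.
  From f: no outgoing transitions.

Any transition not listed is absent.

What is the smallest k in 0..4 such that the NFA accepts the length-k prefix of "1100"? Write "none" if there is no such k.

none

Start in {a}.
Read '1': {a} → ∅.
The set is empty and remains empty for the remaining 3 symbols.
No reachable set along the way intersects F.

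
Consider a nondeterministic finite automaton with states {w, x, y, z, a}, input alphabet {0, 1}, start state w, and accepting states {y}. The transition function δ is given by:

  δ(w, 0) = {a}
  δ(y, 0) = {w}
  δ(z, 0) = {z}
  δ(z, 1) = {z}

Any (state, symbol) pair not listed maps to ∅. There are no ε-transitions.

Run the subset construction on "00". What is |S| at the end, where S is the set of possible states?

Start in {w}.
Read '0': w→{a}; now {a}.
Read '0': a→∅; now ∅.
That set has 0 states.

0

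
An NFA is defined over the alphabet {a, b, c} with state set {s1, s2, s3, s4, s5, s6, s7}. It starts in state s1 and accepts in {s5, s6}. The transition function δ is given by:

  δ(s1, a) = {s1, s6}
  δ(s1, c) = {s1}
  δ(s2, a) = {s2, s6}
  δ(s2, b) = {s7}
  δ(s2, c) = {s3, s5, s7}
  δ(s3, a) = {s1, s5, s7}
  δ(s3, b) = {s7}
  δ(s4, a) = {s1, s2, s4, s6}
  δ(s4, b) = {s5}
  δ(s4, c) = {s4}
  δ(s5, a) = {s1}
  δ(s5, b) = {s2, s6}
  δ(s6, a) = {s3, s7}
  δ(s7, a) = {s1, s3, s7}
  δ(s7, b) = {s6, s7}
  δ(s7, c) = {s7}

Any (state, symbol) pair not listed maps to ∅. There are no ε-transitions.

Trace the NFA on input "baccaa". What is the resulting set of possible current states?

∅

Start in {s1}.
Read 'b': {s1} → ∅.
The set is empty and remains empty for the remaining 5 symbols.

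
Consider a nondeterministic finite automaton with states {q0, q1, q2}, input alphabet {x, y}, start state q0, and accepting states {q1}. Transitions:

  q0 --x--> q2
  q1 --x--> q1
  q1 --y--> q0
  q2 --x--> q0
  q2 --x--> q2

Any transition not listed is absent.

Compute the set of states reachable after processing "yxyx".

Start in {q0}.
Read 'y': {q0} → ∅.
The set is empty and remains empty for the remaining 3 symbols.

∅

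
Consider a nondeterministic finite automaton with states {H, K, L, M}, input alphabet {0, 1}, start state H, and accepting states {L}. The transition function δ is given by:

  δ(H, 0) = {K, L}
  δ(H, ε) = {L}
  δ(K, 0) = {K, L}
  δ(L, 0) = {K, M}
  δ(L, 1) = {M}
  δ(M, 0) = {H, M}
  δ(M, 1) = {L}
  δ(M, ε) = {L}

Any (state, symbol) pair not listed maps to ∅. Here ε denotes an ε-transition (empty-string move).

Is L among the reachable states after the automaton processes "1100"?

Yes

Start: ε-closure({H}) = {H, L}.
Read '1': H→∅, L→{M}; union {M}; ε-closure = {L, M}.
Read '1': L→{M}, M→{L}; now {L, M}.
Read '0': L→{K, M}, M→{H, M}; union {H, K, M}; ε-closure = {H, K, L, M}.
Read '0': H→{K, L}, K→{K, L}, L→{K, M}, M→{H, M}; now {H, K, L, M}.
State L is in {H, K, L, M}.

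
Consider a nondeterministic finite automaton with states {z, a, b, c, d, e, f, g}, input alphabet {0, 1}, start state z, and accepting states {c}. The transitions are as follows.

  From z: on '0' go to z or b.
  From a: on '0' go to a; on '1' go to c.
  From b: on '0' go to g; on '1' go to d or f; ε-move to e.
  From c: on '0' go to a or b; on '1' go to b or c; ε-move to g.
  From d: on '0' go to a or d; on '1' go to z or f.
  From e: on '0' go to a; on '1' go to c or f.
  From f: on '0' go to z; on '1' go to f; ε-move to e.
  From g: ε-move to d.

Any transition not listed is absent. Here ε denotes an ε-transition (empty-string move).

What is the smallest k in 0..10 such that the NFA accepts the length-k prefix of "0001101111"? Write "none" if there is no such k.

4

Start in {z}.
Read '0': z→{z, b}; union {z, b}; ε-closure = {z, b, e}.
Read '0': z→{z, b}, b→{g}, e→{a}; union {z, a, b, g}; ε-closure = {z, a, b, d, e, g}.
Read '0': z→{z, b}, a→{a}, b→{g}, d→{a, d}, e→{a}, g→∅; union {z, a, b, d, g}; ε-closure = {z, a, b, d, e, g}.
Read '1': z→∅, a→{c}, b→{d, f}, d→{z, f}, e→{c, f}, g→∅; union {z, c, d, f}; ε-closure = {z, c, d, e, f, g}.
None of the earlier sets intersect F, but {z, c, d, e, f, g} does.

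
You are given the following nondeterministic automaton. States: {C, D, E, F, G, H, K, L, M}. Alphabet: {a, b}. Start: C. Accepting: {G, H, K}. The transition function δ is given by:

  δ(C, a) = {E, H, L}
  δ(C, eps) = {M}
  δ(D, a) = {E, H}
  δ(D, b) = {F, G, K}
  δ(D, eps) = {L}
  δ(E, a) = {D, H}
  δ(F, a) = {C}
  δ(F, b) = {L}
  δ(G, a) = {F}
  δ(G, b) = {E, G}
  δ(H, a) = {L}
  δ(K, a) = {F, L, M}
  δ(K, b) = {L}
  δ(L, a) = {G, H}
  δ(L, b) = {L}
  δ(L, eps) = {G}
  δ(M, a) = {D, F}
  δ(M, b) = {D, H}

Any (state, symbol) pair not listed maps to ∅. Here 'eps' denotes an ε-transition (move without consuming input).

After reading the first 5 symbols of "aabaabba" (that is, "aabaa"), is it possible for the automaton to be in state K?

No

Start: ε-closure({C}) = {C, M}.
Read 'a': {C, M} → {D, E, F, G, H, L}.
Read 'a': {D, E, F, G, H, L} → {C, D, E, F, G, H, L, M}.
Read 'b': {C, D, E, F, G, H, L, M} → {D, E, F, G, H, K, L}.
Read 'a': {D, E, F, G, H, K, L} → {C, D, E, F, G, H, L, M}.
Read 'a': {C, D, E, F, G, H, L, M} → {C, D, E, F, G, H, L, M}.
State K is not in {C, D, E, F, G, H, L, M}.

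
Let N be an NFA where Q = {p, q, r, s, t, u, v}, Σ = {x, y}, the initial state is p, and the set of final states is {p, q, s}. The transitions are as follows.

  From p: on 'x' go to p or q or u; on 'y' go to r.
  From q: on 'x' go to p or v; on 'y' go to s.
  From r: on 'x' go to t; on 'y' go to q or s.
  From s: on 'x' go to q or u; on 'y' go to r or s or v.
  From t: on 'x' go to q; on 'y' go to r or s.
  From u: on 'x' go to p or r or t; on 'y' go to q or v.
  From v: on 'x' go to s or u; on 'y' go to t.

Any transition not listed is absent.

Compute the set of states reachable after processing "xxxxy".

{q, r, s, t, v}

Start in {p}.
Read 'x': {p} → {p, q, u}.
Read 'x': {p, q, u} → {p, q, r, t, u, v}.
Read 'x': {p, q, r, t, u, v} → {p, q, r, s, t, u, v}.
Read 'x': {p, q, r, s, t, u, v} → {p, q, r, s, t, u, v}.
Read 'y': {p, q, r, s, t, u, v} → {q, r, s, t, v}.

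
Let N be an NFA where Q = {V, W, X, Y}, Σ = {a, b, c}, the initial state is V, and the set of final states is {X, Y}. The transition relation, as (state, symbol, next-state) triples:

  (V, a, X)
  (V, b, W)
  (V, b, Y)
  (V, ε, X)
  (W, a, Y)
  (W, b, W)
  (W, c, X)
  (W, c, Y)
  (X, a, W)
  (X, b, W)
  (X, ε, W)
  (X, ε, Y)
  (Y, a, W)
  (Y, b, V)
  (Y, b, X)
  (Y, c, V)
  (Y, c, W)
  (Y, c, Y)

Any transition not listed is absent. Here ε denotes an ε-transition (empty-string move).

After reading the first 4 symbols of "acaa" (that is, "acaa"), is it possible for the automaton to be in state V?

No

Start: ε-closure({V}) = {V, W, X, Y}.
Read 'a': V→{X}, W→{Y}, X→{W}, Y→{W}; now {W, X, Y}.
Read 'c': W→{X, Y}, X→∅, Y→{V, W, Y}; now {V, W, X, Y}.
Read 'a': V→{X}, W→{Y}, X→{W}, Y→{W}; now {W, X, Y}.
Read 'a': W→{Y}, X→{W}, Y→{W}; now {W, Y}.
State V is not in {W, Y}.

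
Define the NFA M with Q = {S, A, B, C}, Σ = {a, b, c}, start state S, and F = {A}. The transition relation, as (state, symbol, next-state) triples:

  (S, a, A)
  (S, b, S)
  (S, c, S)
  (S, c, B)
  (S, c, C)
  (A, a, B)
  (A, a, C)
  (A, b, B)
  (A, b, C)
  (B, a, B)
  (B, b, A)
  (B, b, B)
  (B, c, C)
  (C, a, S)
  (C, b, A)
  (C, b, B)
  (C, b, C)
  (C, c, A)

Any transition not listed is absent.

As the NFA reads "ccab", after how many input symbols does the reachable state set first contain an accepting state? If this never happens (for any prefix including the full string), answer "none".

Start in {S}.
Read 'c': {S} → {S, B, C}.
Read 'c': {S, B, C} → {S, A, B, C}.
None of the earlier sets intersect F, but {S, A, B, C} does.

2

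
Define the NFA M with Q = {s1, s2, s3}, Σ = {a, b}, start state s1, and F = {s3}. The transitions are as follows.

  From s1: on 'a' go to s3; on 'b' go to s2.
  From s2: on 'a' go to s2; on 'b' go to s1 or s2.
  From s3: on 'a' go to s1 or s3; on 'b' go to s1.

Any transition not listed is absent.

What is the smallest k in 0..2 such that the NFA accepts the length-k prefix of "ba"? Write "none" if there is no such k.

none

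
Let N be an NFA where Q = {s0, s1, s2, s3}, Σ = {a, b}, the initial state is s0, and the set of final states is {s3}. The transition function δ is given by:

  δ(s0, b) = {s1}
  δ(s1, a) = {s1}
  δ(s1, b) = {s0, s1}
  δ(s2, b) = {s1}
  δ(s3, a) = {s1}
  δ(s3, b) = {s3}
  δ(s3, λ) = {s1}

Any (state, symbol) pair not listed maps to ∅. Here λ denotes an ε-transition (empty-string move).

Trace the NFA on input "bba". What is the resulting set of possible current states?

{s1}

Start in {s0}.
Read 'b': {s0} → {s1}.
Read 'b': {s1} → {s0, s1}.
Read 'a': {s0, s1} → {s1}.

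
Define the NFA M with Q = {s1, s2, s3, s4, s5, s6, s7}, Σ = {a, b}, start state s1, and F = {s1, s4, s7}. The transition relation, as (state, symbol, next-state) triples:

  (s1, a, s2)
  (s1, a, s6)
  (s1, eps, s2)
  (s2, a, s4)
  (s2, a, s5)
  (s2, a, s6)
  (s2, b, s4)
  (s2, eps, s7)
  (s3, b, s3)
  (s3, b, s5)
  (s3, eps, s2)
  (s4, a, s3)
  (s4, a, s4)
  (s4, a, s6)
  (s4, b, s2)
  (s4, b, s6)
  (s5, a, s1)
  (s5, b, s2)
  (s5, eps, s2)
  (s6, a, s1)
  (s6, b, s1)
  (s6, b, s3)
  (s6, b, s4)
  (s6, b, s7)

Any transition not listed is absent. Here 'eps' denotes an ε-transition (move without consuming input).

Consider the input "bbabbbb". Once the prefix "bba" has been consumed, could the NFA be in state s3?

Start: ε-closure({s1}) = {s1, s2, s7}.
Read 'b': s1→∅, s2→{s4}, s7→∅; now {s4}.
Read 'b': s4→{s2, s6}; union {s2, s6}; ε-closure = {s2, s6, s7}.
Read 'a': s2→{s4, s5, s6}, s6→{s1}, s7→∅; union {s1, s4, s5, s6}; ε-closure = {s1, s2, s4, s5, s6, s7}.
State s3 is not in {s1, s2, s4, s5, s6, s7}.

No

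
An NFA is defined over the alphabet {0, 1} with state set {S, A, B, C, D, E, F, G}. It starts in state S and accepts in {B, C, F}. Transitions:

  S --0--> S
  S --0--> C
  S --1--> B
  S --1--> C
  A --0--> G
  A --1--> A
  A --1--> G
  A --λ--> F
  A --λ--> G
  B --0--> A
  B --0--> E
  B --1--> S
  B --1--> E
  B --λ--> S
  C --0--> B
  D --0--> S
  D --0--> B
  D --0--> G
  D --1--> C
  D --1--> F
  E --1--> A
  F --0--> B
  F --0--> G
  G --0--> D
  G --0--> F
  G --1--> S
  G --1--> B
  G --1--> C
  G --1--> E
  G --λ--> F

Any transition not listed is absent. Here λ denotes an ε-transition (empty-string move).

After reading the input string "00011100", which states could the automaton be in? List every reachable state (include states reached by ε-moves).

{S, A, B, C, D, E, F, G}

Start in {S}.
Read '0': {S} → {S, C}.
Read '0': {S, C} → {S, B, C}.
Read '0': {S, B, C} → {S, A, B, C, E, F, G}.
Read '1': {S, A, B, C, E, F, G} → {S, A, B, C, E, F, G}.
Read '1': {S, A, B, C, E, F, G} → {S, A, B, C, E, F, G}.
Read '1': {S, A, B, C, E, F, G} → {S, A, B, C, E, F, G}.
Read '0': {S, A, B, C, E, F, G} → {S, A, B, C, D, E, F, G}.
Read '0': {S, A, B, C, D, E, F, G} → {S, A, B, C, D, E, F, G}.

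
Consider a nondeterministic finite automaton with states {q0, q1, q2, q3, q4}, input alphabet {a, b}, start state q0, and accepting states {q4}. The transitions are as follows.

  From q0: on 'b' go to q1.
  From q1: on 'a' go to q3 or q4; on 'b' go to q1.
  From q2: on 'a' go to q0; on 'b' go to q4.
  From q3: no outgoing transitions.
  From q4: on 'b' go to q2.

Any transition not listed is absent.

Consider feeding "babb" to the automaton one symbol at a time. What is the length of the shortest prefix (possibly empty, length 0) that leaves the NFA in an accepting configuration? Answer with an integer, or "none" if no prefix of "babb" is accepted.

2

Start in {q0}.
Read 'b': {q0} → {q1}.
Read 'a': {q1} → {q3, q4}.
None of the earlier sets intersect F, but {q3, q4} does.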